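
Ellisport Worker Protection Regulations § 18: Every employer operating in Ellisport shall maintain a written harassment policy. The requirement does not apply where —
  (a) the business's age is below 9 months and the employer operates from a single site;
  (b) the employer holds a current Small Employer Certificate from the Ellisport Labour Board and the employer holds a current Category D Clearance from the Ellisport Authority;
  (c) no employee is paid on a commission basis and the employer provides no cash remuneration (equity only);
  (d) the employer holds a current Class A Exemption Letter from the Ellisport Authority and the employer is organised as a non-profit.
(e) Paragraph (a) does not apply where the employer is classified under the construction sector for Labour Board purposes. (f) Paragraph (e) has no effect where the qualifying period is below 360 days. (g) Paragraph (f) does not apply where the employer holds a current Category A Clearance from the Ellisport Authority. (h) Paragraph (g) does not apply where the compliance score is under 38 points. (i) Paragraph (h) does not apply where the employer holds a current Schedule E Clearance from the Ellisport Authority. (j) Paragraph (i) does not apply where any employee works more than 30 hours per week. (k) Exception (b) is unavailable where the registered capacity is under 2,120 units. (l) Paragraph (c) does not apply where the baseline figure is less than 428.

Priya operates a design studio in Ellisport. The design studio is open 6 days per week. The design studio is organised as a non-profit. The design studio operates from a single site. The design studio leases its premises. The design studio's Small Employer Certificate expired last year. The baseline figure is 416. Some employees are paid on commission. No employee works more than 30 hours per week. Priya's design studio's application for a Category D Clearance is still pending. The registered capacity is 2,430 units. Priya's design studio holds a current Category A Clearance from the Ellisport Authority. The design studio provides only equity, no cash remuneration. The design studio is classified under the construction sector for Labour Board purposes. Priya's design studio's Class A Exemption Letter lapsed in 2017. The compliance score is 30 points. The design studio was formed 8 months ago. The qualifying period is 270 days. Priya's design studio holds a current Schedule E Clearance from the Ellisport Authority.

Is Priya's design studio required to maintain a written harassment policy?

Yes — Priya's design studio must maintain a written harassment policy.

All of (a)'s requirements are met (the business's age is 8 months, below the 9 months limit; the employer operates from a single site). But: (e) operates against (a): the design studio is classified under the construction sector. (f) would limit (e) — the qualifying period is 270 days, below the 360 days limit — but (g) sets (f) aside: (g) operates against (f): a current Category A Clearance is held. (h) operates (the compliance score is 30 points, under the 38 points limit), but is itself disapplied by (i): (i) is triggered — a current Schedule E Clearance is held. (j), which would lift (i), does not operate here — no employee exceeds 30 hours/week. (a) is therefore removed.
Exception (b) does not apply: the Small Employer Certificate has expired.
Exception (c) requires that no employee is paid on a commission basis; but some employees are paid on commission, so (c) is unavailable.
Exception (d) fails — the Class A Exemption Letter is not current.
None of the exceptions is available; § 18 applies in full.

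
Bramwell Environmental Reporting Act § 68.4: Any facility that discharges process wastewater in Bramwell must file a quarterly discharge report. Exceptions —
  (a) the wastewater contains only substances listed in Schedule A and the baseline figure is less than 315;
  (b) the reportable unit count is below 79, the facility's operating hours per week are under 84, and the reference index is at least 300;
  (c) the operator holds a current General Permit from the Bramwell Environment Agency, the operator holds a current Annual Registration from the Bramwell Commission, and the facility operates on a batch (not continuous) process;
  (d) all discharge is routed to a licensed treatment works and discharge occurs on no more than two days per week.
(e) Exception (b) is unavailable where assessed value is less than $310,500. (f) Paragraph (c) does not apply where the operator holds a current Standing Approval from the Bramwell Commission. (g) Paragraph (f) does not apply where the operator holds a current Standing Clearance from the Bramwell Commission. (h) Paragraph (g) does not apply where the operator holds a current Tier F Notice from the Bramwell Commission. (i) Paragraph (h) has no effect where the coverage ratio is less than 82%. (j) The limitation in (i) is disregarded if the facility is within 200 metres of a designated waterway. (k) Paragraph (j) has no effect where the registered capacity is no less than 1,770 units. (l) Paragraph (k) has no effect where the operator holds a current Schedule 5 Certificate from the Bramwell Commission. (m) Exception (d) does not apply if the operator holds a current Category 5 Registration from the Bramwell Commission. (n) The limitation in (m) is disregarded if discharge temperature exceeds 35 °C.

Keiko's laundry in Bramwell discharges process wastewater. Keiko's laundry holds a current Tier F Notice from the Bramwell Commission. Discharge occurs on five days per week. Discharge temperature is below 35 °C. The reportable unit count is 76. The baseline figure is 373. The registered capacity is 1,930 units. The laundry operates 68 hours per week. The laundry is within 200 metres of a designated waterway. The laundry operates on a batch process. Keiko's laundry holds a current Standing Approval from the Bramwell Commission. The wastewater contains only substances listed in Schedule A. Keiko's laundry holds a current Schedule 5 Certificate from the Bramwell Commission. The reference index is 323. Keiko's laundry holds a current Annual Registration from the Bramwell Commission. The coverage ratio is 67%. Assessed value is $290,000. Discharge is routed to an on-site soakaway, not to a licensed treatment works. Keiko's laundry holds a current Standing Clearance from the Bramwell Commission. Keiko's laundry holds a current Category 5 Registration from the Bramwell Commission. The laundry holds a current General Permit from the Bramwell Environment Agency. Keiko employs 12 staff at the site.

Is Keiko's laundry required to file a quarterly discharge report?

Exception (a) does not apply: the baseline figure is 373, not less than 315.
Exception (b): the reportable unit count is 76, below the 79 limit; the facility's operating hours per week are 68, under the 84 limit; the reference index is 323, meeting the 300 threshold — every condition holds. However, paragraph (e) must be considered: (e) operates against (b): assessed value is $290,000, less than the $310,500 limit. Exception (b) does not apply.
Exception (c)'s conditions are all satisfied: a current General Permit is held; a current Annual Registration is held; the facility operates on a batch process. Turning to paragraphs (f)–(l): (f) operates against (c): a current Standing Approval is held. (g) is engaged (a current Standing Clearance is held), but is displaced by (h): (h) applies — a current Tier F Notice is held. (i) is triggered (the coverage ratio is 67%, less than the 82% limit), but is displaced by (j): (j) operates against (i): the laundry is within 200 m of a designated waterway. (k) operates (the registered capacity is 1,930 units, meeting the 1,770 units threshold), but is displaced by (l): (l) operates against (k): a current Schedule 5 Certificate is held. (c) is therefore removed.
Exception (d) requires that all discharge is routed to a licensed treatment works; but discharge is not routed to a licensed treatment works, so (d) is unavailable.
No exception displaces § 68.4.

Yes — Keiko's laundry must file a quarterly discharge report.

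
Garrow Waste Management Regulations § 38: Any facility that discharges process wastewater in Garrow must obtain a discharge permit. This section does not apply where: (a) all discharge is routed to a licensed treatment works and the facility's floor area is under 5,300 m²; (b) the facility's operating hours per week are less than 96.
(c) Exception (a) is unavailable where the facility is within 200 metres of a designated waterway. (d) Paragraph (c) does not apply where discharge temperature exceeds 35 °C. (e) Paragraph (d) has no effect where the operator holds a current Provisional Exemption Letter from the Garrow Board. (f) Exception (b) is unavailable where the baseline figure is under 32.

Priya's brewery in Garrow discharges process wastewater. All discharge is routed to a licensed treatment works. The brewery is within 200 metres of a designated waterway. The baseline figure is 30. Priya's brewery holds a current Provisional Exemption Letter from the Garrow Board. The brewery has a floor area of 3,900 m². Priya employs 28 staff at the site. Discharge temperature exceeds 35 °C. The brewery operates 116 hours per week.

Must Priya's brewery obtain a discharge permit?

All of (a)'s requirements are met (discharge is routed to a licensed treatment works; the facility's floor area is 3,900 m², under the 5,300 m² limit). But: (c) operates against (a): the brewery is within 200 m of a designated waterway. (d) is triggered (discharge temperature exceeds 35 °C), but yields to (e): (e) operates against (d): a current Provisional Exemption Letter is held. (a) is therefore removed.
Exception (b) requires that the facility's operating hours per week are less than 96; but the facility's operating hours per week are 116, not less than 96, so (b) is unavailable.
No exception displaces § 38.

Yes — Priya's brewery must obtain a discharge permit.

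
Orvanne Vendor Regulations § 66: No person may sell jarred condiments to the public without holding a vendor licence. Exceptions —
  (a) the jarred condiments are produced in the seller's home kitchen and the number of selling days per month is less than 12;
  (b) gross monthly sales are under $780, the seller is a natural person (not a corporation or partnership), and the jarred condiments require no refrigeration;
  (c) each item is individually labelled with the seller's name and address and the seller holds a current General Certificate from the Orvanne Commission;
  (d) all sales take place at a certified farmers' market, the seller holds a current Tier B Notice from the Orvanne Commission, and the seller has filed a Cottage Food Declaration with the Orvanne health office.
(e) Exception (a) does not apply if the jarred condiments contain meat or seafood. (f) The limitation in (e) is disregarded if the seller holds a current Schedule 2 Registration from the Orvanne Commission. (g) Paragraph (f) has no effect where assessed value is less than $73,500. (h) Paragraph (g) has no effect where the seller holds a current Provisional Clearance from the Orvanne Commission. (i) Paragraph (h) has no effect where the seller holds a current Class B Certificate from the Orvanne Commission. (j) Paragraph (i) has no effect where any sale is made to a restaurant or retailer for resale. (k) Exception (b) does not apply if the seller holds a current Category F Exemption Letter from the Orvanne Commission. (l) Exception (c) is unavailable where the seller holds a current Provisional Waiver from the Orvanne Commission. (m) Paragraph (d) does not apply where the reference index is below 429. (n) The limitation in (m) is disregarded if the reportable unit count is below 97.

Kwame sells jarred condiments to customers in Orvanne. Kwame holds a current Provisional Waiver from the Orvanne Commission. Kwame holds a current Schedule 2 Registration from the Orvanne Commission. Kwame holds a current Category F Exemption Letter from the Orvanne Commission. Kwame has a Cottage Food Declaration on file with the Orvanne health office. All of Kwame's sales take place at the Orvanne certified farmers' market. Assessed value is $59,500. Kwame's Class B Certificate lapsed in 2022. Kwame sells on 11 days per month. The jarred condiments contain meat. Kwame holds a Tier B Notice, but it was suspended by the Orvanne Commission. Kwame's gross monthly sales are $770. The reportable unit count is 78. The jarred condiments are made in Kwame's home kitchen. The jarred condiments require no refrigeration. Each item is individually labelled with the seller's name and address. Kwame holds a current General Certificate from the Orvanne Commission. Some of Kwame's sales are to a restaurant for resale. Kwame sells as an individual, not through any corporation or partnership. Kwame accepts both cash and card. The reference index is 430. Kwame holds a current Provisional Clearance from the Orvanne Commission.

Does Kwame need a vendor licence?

All of (a)'s requirements are met (the jarred condiments are home-kitchen produced; the number of selling days per month is 11, less than the 12 limit). As to paragraphs (e)–(j): (e) would limit (a) — the jarred condiments contain meat — but (f) sets (e) aside: (f) operates against (e): a current Schedule 2 Registration is held. (g) applies (assessed value is $59,500, less than the $73,500 limit), but is itself disapplied by (h): (h) operates against (g): a current Provisional Clearance is held. (i) is not triggered (there is no Class B Certificate in force), so (h) stands. (a) remains available.
All of (b)'s requirements are met (gross monthly sales are $770, under the $780 limit; the seller is a natural person; the jarred condiments are shelf-stable). However, paragraph (k) must be considered: (k) operates against (b): a current Category F Exemption Letter is held. Exception (b) does not apply.
All of (c)'s requirements are met (items are individually labelled; a current General Certificate is held). But applying paragraph (l): (l) operates against (c): a current Provisional Waiver is held. So (c) is unavailable.
Exception (d) does not apply: there is no Tier B Notice in force.

No — exception (a) applies; Kwame is not required to hold a vendor licence.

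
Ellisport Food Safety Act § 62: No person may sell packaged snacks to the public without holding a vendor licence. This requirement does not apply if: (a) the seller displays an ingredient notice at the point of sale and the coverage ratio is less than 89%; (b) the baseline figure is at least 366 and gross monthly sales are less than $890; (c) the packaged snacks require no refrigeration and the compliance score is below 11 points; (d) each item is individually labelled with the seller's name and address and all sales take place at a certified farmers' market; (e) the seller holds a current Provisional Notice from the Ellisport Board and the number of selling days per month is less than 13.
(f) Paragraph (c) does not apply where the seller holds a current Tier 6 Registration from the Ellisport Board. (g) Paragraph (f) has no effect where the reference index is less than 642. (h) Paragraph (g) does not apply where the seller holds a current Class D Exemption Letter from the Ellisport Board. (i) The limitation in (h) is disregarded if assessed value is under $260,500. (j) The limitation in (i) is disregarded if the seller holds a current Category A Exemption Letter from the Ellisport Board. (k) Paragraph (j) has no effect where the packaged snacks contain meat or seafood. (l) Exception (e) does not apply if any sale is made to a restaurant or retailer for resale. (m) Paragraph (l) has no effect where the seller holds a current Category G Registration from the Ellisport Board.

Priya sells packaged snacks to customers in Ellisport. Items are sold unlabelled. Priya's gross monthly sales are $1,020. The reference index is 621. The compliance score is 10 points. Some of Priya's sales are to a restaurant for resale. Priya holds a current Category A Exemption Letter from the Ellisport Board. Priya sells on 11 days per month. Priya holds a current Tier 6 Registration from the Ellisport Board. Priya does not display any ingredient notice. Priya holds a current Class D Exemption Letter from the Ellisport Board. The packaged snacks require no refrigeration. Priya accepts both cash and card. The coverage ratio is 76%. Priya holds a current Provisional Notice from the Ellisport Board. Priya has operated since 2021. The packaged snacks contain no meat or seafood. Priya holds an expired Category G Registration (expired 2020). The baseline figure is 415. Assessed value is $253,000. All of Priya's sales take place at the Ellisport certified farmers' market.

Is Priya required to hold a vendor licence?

Yes — Priya must hold a vendor licence.

Exception (a) fails — no ingredient notice is displayed.
Exception (b) does not apply: gross monthly sales are $1,020, not less than $890.
Exception (c) is satisfied on its face — the packaged snacks are shelf-stable; the compliance score is 10 points, below the 11 points limit. But: (f) operates against (c): a current Tier 6 Registration is held. (g) is triggered (the reference index is 621, less than the 642 limit), but is overridden by (h): (h) operates against (g): a current Class D Exemption Letter is held. (i) would limit (h) — assessed value is $253,000, under the $260,500 limit — but (j) sets (i) aside: (j) operates against (i): a current Category A Exemption Letter is held. (k), which would lift (j), is inapplicable — the packaged snacks contain no meat or seafood. (c) is therefore removed.
Exception (d) does not apply: items are sold unlabelled.
Exception (e)'s conditions are all satisfied: a current Provisional Notice is held; the number of selling days per month is 11, less than the 13 limit. Turning to paragraphs (l)–(m): (l) applies — some sales are to a restaurant for resale. (m), which would lift (l), is not triggered — the Category G Registration is not current. (e) is therefore removed.
Every exception is unavailable, so the rule governs.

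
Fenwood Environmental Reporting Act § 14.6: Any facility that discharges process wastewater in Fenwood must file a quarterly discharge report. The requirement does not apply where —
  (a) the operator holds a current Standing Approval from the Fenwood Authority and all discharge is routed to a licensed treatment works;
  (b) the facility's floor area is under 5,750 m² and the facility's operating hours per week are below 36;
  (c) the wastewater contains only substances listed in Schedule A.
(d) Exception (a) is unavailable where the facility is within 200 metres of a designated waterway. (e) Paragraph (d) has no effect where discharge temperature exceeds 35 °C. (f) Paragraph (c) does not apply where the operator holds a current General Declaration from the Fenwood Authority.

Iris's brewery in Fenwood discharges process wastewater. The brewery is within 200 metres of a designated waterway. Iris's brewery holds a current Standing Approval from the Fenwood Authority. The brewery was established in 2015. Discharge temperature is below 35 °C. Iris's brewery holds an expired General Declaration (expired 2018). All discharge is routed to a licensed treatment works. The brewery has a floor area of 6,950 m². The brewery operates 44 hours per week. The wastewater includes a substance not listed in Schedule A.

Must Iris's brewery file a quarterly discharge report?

Exception (a)'s conditions are all satisfied: a current Standing Approval is held; discharge is routed to a licensed treatment works. But: (d) operates against (a): the brewery is within 200 m of a designated waterway. (e) does not operate here (discharge temperature is below 35 °C), so (d) stands. Exception (a) does not apply.
Exception (b) does not apply: the facility's floor area is 6,950 m², not under 5,750 m².
Exception (c) does not apply: the wastewater includes a non-Schedule-A substance.
No exception applies. The general rule governs.

Yes — Iris's brewery must file a quarterly discharge report.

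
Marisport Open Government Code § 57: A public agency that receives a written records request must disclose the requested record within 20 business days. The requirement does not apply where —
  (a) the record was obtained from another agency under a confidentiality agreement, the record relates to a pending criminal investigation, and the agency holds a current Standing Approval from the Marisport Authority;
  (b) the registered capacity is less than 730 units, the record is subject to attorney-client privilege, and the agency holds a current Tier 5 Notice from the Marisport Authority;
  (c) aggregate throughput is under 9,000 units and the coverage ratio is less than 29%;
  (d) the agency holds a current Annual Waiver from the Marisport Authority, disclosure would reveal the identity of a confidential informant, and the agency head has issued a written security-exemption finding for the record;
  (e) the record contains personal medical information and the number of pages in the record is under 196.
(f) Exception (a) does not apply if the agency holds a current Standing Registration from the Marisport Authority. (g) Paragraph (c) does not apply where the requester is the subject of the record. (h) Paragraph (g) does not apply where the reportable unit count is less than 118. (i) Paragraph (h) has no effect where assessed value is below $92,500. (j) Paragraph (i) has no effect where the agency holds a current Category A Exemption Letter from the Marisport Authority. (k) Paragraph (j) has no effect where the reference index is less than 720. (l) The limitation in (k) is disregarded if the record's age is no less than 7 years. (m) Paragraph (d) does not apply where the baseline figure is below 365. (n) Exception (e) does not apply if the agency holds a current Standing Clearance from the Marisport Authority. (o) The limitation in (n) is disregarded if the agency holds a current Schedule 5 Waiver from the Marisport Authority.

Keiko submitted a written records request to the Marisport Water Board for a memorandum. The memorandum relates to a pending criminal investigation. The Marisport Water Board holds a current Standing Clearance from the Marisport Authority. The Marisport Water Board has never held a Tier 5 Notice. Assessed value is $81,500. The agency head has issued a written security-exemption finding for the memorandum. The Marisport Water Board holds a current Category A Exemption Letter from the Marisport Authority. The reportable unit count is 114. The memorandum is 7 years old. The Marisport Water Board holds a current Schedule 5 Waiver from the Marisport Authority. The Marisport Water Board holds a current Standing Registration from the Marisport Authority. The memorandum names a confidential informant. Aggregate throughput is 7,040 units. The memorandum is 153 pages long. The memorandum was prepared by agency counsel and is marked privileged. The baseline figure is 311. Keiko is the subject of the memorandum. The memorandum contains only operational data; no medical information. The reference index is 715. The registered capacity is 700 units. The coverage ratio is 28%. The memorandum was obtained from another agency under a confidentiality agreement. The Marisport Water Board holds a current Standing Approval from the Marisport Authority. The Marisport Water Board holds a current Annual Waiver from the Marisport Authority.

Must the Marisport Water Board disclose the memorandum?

Exception (a): the memorandum was obtained under a confidentiality agreement; the memorandum relates to a pending investigation; a current Standing Approval is held — every condition holds. But: (f) operates against (a): a current Standing Registration is held. (a) is therefore removed.
Exception (b) does not apply: the Tier 5 Notice is not current.
Exception (c): aggregate throughput is 7,040 units, under the 9,000 units limit; the coverage ratio is 28%, less than the 29% limit — every condition holds. Considering the limiting provisions: (g) would limit (c) — Keiko is the subject of the memorandum — but (h) sets (g) aside: (h) operates — the reportable unit count is 114, less than the 118 limit. (i) would limit (h) — assessed value is $81,500, below the $92,500 limit — but (j) sets (i) aside: (j) operates against (i): a current Category A Exemption Letter is held. (k) would limit (j) — the reference index is 715, less than the 720 limit — but (l) sets (k) aside: (l) applies — the record's age is 7 years, meeting the 7 years threshold. Exception (c) stands.
All of (d)'s requirements are met (a current Annual Waiver is held; the memorandum names a confidential informant; a written security-exemption finding has been issued). However, paragraph (m) must be considered: (m) applies — the baseline figure is 311, below the 365 limit. Exception (d) does not apply.
Exception (e) does not apply: the memorandum contains only operational data.

No — exception (c) applies; the Marisport Water Board is not required to disclose the memorandum.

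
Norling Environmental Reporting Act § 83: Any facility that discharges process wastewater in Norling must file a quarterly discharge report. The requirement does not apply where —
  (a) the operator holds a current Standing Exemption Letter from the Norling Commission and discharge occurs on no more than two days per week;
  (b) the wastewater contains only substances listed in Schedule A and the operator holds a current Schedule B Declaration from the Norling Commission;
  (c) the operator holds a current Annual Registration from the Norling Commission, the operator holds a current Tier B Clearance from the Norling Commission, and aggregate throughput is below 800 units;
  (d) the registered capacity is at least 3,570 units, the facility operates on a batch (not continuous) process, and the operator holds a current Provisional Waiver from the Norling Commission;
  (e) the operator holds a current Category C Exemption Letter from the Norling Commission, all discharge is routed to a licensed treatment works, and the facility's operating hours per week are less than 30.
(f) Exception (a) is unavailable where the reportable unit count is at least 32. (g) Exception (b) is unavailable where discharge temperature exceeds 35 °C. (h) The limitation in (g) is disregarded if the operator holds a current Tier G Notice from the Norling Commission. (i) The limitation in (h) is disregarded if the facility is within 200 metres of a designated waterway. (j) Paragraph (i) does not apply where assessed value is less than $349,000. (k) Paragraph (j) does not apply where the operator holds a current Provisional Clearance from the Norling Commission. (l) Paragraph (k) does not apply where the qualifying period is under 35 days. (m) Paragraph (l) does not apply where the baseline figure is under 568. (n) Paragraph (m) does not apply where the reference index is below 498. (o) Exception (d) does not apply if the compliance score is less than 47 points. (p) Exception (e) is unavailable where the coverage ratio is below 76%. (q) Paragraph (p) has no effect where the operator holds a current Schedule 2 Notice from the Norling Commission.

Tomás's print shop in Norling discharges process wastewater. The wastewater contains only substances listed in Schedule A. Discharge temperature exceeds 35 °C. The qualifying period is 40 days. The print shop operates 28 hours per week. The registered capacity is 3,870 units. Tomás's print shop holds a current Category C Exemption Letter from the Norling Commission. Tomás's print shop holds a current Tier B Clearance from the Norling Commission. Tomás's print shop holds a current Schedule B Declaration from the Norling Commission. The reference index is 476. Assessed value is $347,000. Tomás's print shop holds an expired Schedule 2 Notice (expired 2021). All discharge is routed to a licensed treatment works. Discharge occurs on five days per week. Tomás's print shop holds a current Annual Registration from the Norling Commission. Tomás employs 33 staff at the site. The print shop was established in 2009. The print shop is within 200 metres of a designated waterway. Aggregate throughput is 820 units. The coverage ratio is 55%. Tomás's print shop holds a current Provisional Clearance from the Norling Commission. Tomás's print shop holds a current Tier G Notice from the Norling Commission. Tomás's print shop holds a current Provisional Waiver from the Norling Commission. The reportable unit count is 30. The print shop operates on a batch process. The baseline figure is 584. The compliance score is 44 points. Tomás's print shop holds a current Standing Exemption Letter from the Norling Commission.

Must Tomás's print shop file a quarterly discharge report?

Yes — Tomás's print shop must file a quarterly discharge report.

Exception (a) fails — discharge occurs on five days per week.
Exception (b) is satisfied on its face — the wastewater is Schedule-A-only; a current Schedule B Declaration is held. However, paragraphs (g)–(n) must be considered: (g) operates — discharge temperature exceeds 35 °C. (h) is engaged (a current Tier G Notice is held), but yields to (i): (i) is triggered — the print shop is within 200 m of a designated waterway. (j) would limit (i) — assessed value is $347,000, less than the $349,000 limit — but (k) sets (j) aside: (k) operates against (j): a current Provisional Clearance is held. (l) is inapplicable (the qualifying period is 40 days, not under 35 days), so (k) stands. So (b) is unavailable.
Exception (c) requires that aggregate throughput is below 800 units; but aggregate throughput is 820 units, not below 800 units, so (c) is unavailable.
All of (d)'s requirements are met (the registered capacity is 3,870 units, meeting the 3,570 units threshold; the facility operates on a batch process; a current Provisional Waiver is held). But: (o) operates — the compliance score is 44 points, less than the 47 points limit. So (d) is unavailable.
Exception (e): a current Category C Exemption Letter is held; discharge is routed to a licensed treatment works; the facility's operating hours per week are 28, less than the 30 limit — every condition holds. But: (p) operates against (e): the coverage ratio is 55%, below the 76% limit. (q), which would lift (p), is not engaged — the Schedule 2 Notice is not current. So (e) is unavailable.
None of the exceptions is available; § 83 applies in full.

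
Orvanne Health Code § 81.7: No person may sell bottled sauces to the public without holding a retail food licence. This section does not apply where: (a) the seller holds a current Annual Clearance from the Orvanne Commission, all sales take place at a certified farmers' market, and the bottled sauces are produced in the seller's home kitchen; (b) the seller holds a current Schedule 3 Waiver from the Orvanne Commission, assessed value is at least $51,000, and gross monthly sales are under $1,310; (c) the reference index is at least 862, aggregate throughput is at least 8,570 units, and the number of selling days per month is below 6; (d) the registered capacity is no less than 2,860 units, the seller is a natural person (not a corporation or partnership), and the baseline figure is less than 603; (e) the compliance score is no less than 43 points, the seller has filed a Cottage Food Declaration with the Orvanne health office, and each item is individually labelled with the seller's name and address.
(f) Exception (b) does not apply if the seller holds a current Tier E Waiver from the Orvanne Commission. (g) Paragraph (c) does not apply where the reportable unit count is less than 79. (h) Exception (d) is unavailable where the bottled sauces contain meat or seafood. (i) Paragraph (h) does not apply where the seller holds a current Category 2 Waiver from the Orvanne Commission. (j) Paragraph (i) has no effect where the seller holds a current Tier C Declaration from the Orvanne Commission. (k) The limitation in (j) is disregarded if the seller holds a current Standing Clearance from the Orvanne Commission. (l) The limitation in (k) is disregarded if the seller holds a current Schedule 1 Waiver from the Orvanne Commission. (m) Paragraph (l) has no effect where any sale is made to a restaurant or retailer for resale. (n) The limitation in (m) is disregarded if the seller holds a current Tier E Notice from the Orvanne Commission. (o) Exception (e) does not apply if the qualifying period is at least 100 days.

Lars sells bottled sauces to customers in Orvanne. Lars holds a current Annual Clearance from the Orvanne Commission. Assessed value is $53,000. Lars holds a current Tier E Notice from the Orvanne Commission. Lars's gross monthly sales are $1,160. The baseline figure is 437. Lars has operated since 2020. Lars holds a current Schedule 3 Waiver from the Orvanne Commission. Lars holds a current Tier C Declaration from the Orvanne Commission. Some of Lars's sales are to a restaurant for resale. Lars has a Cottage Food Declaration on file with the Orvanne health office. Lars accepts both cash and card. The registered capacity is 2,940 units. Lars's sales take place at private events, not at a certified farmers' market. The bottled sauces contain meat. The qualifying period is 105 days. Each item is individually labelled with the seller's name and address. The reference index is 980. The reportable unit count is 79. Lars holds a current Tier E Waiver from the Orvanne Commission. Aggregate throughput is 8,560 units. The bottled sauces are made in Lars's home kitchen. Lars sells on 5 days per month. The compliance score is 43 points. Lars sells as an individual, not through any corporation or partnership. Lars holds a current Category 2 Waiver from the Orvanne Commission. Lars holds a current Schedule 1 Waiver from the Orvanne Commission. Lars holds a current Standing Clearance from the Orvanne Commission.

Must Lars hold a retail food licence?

Yes — Lars must hold a retail food licence.

Exception (a) requires that all sales take place at a certified farmers' market; but sales are at private events, not a certified farmers' market, so (a) is unavailable.
Exception (b)'s conditions are all satisfied: a current Schedule 3 Waiver is held; assessed value is $53,000, meeting the $51,000 threshold; gross monthly sales are $1,160, under the $1,310 limit. But applying paragraph (f): (f) applies — a current Tier E Waiver is held. (b) is therefore removed.
Exception (c) does not apply: aggregate throughput is 8,560 units, short of 8,570 units.
Exception (d): the registered capacity is 2,940 units, meeting the 2,860 units threshold; the seller is a natural person; the baseline figure is 437, less than the 603 limit — every condition holds. Turning to paragraphs (h)–(n): (h) operates against (d): the bottled sauces contain meat. (i) would limit (h) — a current Category 2 Waiver is held — but (j) sets (i) aside: (j) operates against (i): a current Tier C Declaration is held. (k) is engaged (a current Standing Clearance is held), but is itself disapplied by (l): (l) applies — a current Schedule 1 Waiver is held. (m) would limit (l) — some sales are to a restaurant for resale — but (n) sets (m) aside: (n) operates against (m): a current Tier E Notice is held. So (d) is unavailable.
All of (e)'s requirements are met (the compliance score is 43 points, meeting the 43 points threshold; a Cottage Food Declaration is on file; items are individually labelled). Turning to paragraph (o): (o) operates against (e): the qualifying period is 105 days, meeting the 100 days threshold. Exception (e) does not apply.
No exception displaces § 81.7.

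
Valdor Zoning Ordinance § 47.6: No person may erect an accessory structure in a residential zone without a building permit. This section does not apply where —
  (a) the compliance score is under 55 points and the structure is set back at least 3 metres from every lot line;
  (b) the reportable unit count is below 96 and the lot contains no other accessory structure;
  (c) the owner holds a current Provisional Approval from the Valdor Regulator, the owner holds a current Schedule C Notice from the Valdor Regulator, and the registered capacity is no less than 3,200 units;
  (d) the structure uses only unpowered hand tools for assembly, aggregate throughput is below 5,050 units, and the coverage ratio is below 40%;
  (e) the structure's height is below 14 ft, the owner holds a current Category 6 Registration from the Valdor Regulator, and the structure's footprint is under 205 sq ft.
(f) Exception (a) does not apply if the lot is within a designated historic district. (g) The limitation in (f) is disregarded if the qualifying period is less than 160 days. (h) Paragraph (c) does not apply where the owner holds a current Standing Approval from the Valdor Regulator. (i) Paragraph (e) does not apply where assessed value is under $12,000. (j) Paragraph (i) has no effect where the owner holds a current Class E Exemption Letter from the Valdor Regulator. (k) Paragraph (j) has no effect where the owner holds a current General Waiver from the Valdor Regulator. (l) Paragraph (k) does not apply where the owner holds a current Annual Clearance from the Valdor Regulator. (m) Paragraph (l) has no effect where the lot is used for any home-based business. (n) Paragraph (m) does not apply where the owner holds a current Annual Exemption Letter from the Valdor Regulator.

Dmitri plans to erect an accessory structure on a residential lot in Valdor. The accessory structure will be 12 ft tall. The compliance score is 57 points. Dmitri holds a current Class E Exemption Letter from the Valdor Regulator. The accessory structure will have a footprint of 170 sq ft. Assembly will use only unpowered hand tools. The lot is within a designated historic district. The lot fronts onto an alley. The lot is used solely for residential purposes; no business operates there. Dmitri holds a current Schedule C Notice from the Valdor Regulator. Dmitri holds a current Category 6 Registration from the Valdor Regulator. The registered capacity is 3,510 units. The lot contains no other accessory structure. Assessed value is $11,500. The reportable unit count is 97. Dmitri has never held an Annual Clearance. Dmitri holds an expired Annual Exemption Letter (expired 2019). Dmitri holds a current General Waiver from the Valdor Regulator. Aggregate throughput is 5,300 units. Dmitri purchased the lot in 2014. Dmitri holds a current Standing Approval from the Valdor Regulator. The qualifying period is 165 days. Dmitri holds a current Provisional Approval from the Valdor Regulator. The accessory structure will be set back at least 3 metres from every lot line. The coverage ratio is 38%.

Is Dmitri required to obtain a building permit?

Exception (a) fails — the compliance score is 57 points, not under 55 points.
Exception (b) fails — the reportable unit count is 97, not below 96.
All of (c)'s requirements are met (a current Provisional Approval is held; a current Schedule C Notice is held; the registered capacity is 3,510 units, meeting the 3,200 units threshold). However, paragraph (h) must be considered: (h) operates against (c): a current Standing Approval is held. So (c) is unavailable.
Exception (d) fails — aggregate throughput is 5,300 units, not below 5,050 units.
Exception (e): the structure's height is 12 ft, below the 14 ft limit; a current Category 6 Registration is held; the structure's footprint is 170 sq ft, under the 205 sq ft limit — every condition holds. But: (i) is triggered — assessed value is $11,500, under the $12,000 limit. (j) operates (a current Class E Exemption Letter is held), but is set aside by (k): (k) operates — a current General Waiver is held. (l) is not triggered (the Annual Clearance is not current), so (k) stands. Exception (e) does not apply.
No exception is made out. Dmitri falls within the general rule.

Yes — Dmitri must obtain a building permit.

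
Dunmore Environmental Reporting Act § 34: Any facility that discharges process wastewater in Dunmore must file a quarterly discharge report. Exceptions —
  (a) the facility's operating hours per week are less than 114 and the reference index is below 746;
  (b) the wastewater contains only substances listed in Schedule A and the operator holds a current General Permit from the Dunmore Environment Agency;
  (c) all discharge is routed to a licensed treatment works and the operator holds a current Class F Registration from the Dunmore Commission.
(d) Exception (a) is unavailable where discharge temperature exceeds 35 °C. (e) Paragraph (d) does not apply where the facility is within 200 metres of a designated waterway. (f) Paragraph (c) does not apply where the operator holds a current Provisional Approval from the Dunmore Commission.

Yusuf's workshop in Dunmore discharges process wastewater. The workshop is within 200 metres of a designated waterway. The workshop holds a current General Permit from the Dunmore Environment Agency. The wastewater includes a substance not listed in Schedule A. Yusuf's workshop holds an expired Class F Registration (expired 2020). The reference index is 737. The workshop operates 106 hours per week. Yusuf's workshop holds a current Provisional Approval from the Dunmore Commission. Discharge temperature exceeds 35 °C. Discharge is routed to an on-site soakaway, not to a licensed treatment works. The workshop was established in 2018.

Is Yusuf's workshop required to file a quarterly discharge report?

Exception (a): the facility's operating hours per week are 106, less than the 114 limit; the reference index is 737, below the 746 limit — every condition holds. Considering the limiting provisions: (d) would limit (a) — discharge temperature exceeds 35 °C — but (e) sets (d) aside: (e) operates against (d): the workshop is within 200 m of a designated waterway. (a) remains available.
Exception (b) requires that the wastewater contains only substances listed in Schedule A; but the wastewater includes a non-Schedule-A substance, so (b) is unavailable.
Exception (c) requires that all discharge is routed to a licensed treatment works; but discharge is not routed to a licensed treatment works, so (c) is unavailable.

No — exception (a) applies; Yusuf's workshop is not required to file a quarterly discharge report.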